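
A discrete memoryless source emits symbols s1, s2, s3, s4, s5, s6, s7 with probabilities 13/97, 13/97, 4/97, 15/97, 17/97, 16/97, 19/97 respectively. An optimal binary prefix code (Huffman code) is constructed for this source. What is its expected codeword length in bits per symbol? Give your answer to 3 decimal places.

Repeatedly combine the two least-probable nodes; the expected code length is the sum of the merged weights.
merge 4/97 + 13/97 → 17/97
merge 13/97 + 15/97 → 28/97
merge 16/97 + 17/97 → 33/97
merge 17/97 + 19/97 → 36/97
merge 28/97 + 33/97 → 61/97
merge 36/97 + 61/97 → 1
L = 17/97 + 28/97 + 33/97 + 36/97 + 61/97 + 1 = 272/97 ≈ 2.804 bits/symbol.

2.804 bits/symbol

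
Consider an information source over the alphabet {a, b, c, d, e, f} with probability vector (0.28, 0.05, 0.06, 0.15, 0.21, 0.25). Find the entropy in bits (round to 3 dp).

2.357 bits

H = −Σ pᵢ log₂ pᵢ.
−0.28·log₂(0.28) = 0.5142
−0.05·log₂(0.05) = 0.2161
−0.06·log₂(0.06) = 0.2435
−0.15·log₂(0.15) = 0.4105
−0.21·log₂(0.21) = 0.4728
−0.25·log₂(0.25) = 0.5000
Sum ≈ 2.3572 → 2.357 bits.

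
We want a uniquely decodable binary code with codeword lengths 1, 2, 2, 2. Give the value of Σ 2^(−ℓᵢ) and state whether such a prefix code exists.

1.25; no

With common denominator 2^2 = 4: Σ 2^(−ℓᵢ) = 2/4 + 1/4 + 1/4 + 1/4 = 5/4 = 1.25.
Kraft's inequality requires Σ ≤ 1; here Σ = 1.25 > 1, so no such prefix code exists.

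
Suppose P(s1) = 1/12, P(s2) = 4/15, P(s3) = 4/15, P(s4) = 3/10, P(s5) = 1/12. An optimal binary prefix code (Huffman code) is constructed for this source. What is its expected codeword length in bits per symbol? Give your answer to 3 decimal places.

2.167 bits/symbol

Repeatedly combine the two least-probable nodes; the expected code length is the sum of the merged weights.
merge 1/12 + 1/12 → 1/6
merge 1/6 + 4/15 → 13/30
merge 4/15 + 3/10 → 17/30
merge 13/30 + 17/30 → 1
L = 1/6 + 13/30 + 17/30 + 1 = 13/6 ≈ 2.167 bits/symbol.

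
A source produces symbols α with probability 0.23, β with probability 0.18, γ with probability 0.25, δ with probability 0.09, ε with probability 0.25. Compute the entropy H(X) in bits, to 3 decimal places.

2.246 bits

H = −Σ pᵢ log₂ pᵢ.
−0.23·log₂(0.23) = 0.4877
−0.18·log₂(0.18) = 0.4453
−0.25·log₂(0.25) = 0.5000
−0.09·log₂(0.09) = 0.3127
−0.25·log₂(0.25) = 0.5000
Sum ≈ 2.2456 → 2.246 bits.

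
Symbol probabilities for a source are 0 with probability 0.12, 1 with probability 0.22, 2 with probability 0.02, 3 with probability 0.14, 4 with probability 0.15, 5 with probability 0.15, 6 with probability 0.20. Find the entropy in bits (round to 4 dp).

2.6431 bits

H = −Σ pᵢ log₂ pᵢ.
−0.12·log₂(0.12) = 0.3671
−0.22·log₂(0.22) = 0.4806
−0.02·log₂(0.02) = 0.1129
−0.14·log₂(0.14) = 0.3971
−0.15·log₂(0.15) = 0.4105
−0.15·log₂(0.15) = 0.4105
−0.20·log₂(0.20) = 0.4644
Sum ≈ 2.6431 → 2.6431 bits.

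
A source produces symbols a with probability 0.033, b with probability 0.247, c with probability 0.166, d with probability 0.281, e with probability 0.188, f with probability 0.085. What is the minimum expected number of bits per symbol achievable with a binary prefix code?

Repeatedly combine the two least-probable nodes; the expected code length is the sum of the merged weights.
merge 33/1000 + 17/200 → 59/500
merge 59/500 + 83/500 → 71/250
merge 47/250 + 247/1000 → 87/200
merge 281/1000 + 71/250 → 113/200
merge 87/200 + 113/200 → 1
L = 59/500 + 71/250 + 87/200 + 113/200 + 1 = 1201/500 = 2.402 bits/symbol.

2.402 bits/symbol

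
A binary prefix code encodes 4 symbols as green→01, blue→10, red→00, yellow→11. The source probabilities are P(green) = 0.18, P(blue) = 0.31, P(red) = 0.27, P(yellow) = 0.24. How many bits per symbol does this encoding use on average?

2 bits/symbol

L̄ = Σ pᵢ·ℓᵢ = 0.18·2 + 0.31·2 + 0.27·2 + 0.24·2 = 2 bits/symbol.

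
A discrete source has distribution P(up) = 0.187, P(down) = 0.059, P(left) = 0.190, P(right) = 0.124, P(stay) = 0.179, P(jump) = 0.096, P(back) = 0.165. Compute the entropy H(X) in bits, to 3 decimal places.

2.720 bits

H = −Σ pᵢ log₂ pᵢ.
−0.187·log₂(0.187) = 0.4523
−0.059·log₂(0.059) = 0.2409
−0.190·log₂(0.190) = 0.4552
−0.124·log₂(0.124) = 0.3734
−0.179·log₂(0.179) = 0.4443
−0.096·log₂(0.096) = 0.3246
−0.165·log₂(0.165) = 0.4289
Sum ≈ 2.7196 → 2.720 bits.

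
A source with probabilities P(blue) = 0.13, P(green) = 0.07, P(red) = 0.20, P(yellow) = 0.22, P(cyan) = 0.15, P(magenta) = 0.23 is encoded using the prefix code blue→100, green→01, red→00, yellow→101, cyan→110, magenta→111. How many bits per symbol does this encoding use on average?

2.73 bits/symbol

L̄ = Σ pᵢ·ℓᵢ = 0.13·3 + 0.07·2 + 0.20·2 + 0.22·3 + 0.15·3 + 0.23·3 = 2.73 bits/symbol.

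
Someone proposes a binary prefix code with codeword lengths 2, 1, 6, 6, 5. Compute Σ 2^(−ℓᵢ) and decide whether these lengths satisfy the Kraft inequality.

With common denominator 2^6 = 64: Σ 2^(−ℓᵢ) = 16/64 + 32/64 + 1/64 + 1/64 + 2/64 = 52/64 = 0.8125.
Kraft's inequality requires Σ ≤ 1; here Σ = 0.8125 ≤ 1, so such a prefix code exists.

0.8125; yes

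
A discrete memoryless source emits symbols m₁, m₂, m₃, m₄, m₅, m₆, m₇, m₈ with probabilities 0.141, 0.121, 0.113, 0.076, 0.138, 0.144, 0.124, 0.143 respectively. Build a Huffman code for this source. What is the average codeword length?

3 bits/symbol

Repeatedly combine the two least-probable nodes; the expected code length is the sum of the merged weights.
merge 19/250 + 113/1000 → 189/1000
merge 121/1000 + 31/250 → 49/200
merge 69/500 + 141/1000 → 279/1000
merge 143/1000 + 18/125 → 287/1000
merge 189/1000 + 49/200 → 217/500
merge 279/1000 + 287/1000 → 283/500
merge 217/500 + 283/500 → 1
L = 189/1000 + 49/200 + 279/1000 + 287/1000 + 217/500 + 283/500 + 1 = 3 bits/symbol.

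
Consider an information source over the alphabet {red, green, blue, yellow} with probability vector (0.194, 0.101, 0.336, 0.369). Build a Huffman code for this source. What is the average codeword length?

Repeatedly combine the two least-probable nodes; the expected code length is the sum of the merged weights.
merge 101/1000 + 97/500 → 59/200
merge 59/200 + 42/125 → 631/1000
merge 369/1000 + 631/1000 → 1
L = 59/200 + 631/1000 + 1 = 963/500 = 1.926 bits/symbol.

1.926 bits/symbol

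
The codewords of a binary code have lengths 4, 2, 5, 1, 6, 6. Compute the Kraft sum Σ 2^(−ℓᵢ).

With common denominator 2^6 = 64: Σ 2^(−ℓᵢ) = 4/64 + 16/64 + 2/64 + 32/64 + 1/64 + 1/64 = 56/64 = 0.875.

0.875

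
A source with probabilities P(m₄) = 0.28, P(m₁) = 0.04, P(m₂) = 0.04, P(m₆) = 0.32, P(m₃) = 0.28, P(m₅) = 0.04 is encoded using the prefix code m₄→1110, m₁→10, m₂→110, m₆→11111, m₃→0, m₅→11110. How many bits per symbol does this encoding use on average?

L̄ = Σ pᵢ·ℓᵢ = 0.28·4 + 0.04·2 + 0.04·3 + 0.32·5 + 0.28·1 + 0.04·5 = 3.4 bits/symbol.

3.4 bits/symbol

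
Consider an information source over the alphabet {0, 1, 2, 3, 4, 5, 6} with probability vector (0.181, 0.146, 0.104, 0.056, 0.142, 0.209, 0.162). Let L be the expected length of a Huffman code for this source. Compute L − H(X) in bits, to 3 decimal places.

0.049 bits

Entropy H = −Σ p log₂ p ≈ 2.7214 bits.
Huffman merges: 7/125+13/125→4/25; 71/500+73/500→36/125; 4/25+81/500→161/500; 181/1000+209/1000→39/100; 36/125+161/500→61/100; 39/100+61/100→1. L = 277/100 ≈ 2.7700.
L − H = 2.7700 − 2.7214 = 0.049 bits.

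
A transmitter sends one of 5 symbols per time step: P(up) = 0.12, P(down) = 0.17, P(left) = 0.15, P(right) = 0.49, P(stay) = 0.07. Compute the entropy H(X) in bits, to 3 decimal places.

H = −Σ pᵢ log₂ pᵢ.
−0.12·log₂(0.12) = 0.3671
−0.17·log₂(0.17) = 0.4346
−0.15·log₂(0.15) = 0.4105
−0.49·log₂(0.49) = 0.5043
−0.07·log₂(0.07) = 0.2686
Sum ≈ 1.9850 → 1.985 bits.

1.985 bits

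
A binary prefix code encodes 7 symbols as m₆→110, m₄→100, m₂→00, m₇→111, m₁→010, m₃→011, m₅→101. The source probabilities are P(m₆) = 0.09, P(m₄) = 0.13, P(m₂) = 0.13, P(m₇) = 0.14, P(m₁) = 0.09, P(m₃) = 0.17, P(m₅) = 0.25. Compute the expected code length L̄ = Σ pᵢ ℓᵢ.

L̄ = Σ pᵢ·ℓᵢ = 0.09·3 + 0.13·3 + 0.13·2 + 0.14·3 + 0.09·3 + 0.17·3 + 0.25·3 = 2.87 bits/symbol.

2.87 bits/symbol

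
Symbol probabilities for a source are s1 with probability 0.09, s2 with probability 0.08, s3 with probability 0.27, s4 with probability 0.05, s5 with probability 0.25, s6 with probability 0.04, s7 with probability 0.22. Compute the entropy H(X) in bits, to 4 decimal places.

H = −Σ pᵢ log₂ pᵢ.
−0.09·log₂(0.09) = 0.3127
−0.08·log₂(0.08) = 0.2915
−0.27·log₂(0.27) = 0.5100
−0.05·log₂(0.05) = 0.2161
−0.25·log₂(0.25) = 0.5000
−0.04·log₂(0.04) = 0.1858
−0.22·log₂(0.22) = 0.4806
Sum ≈ 2.4966 → 2.4966 bits.

2.4966 bits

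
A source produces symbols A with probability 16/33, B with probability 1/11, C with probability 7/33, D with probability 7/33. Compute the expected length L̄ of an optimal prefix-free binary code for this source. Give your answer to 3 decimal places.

1.818 bits/symbol

Repeatedly combine the two least-probable nodes; the expected code length is the sum of the merged weights.
merge 1/11 + 7/33 → 10/33
merge 7/33 + 10/33 → 17/33
merge 16/33 + 17/33 → 1
L = 10/33 + 17/33 + 1 = 20/11 ≈ 1.818 bits/symbol.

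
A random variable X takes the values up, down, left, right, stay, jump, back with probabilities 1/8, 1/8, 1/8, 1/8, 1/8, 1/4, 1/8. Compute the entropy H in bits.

2.75 bits

Each probability is a power of 1/2, so log₂(1/p) is an integer.
H = Σ p·log₂(1/p) = 1/8·3 + 1/8·3 + 1/8·3 + 1/8·3 + 1/8·3 + 1/4·2 + 1/8·3 = 2.75 bits.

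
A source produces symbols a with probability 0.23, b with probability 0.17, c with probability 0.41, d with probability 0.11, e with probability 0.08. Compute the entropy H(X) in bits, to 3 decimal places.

H = −Σ pᵢ log₂ pᵢ.
−0.23·log₂(0.23) = 0.4877
−0.17·log₂(0.17) = 0.4346
−0.41·log₂(0.41) = 0.5274
−0.11·log₂(0.11) = 0.3503
−0.08·log₂(0.08) = 0.2915
Sum ≈ 2.0914 → 2.091 bits.

2.091 bits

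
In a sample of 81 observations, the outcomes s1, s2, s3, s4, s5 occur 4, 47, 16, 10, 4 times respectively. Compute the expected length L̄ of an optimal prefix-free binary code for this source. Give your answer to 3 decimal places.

Probabilities are the counts divided by 81.
Repeatedly combine the two least-probable nodes; the expected code length is the sum of the merged weights.
merge 4/81 + 4/81 → 8/81
merge 8/81 + 10/81 → 2/9
merge 16/81 + 2/9 → 34/81
merge 34/81 + 47/81 → 1
L = 8/81 + 2/9 + 34/81 + 1 = 47/27 ≈ 1.741 bits/symbol.

1.741 bits/symbol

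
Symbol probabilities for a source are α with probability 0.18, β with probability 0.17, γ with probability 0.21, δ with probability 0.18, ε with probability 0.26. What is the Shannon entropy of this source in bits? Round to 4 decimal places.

H = −Σ pᵢ log₂ pᵢ.
−0.18·log₂(0.18) = 0.4453
−0.17·log₂(0.17) = 0.4346
−0.21·log₂(0.21) = 0.4728
−0.18·log₂(0.18) = 0.4453
−0.26·log₂(0.26) = 0.5053
Sum ≈ 2.3033 → 2.3033 bits.

2.3033 bits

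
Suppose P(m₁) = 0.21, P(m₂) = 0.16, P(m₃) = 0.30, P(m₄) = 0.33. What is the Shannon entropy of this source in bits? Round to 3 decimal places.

1.945 bits

H = −Σ pᵢ log₂ pᵢ.
−0.21·log₂(0.21) = 0.4728
−0.16·log₂(0.16) = 0.4230
−0.30·log₂(0.30) = 0.5211
−0.33·log₂(0.33) = 0.5278
Sum ≈ 1.9448 → 1.945 bits.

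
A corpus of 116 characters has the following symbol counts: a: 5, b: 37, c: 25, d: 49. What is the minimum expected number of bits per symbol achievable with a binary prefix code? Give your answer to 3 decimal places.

1.836 bits/symbol

Probabilities are the counts divided by 116.
Repeatedly combine the two least-probable nodes; the expected code length is the sum of the merged weights.
merge 5/116 + 25/116 → 15/58
merge 15/58 + 37/116 → 67/116
merge 49/116 + 67/116 → 1
L = 15/58 + 67/116 + 1 = 213/116 ≈ 1.836 bits/symbol.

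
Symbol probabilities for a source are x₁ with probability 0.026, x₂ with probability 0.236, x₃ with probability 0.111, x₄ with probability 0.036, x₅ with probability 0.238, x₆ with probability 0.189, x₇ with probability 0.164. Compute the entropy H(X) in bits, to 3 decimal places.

H = −Σ pᵢ log₂ pᵢ.
−0.026·log₂(0.026) = 0.1369
−0.236·log₂(0.236) = 0.4916
−0.111·log₂(0.111) = 0.3520
−0.036·log₂(0.036) = 0.1727
−0.238·log₂(0.238) = 0.4929
−0.189·log₂(0.189) = 0.4543
−0.164·log₂(0.164) = 0.4278
Sum ≈ 2.5281 → 2.528 bits.

2.528 bits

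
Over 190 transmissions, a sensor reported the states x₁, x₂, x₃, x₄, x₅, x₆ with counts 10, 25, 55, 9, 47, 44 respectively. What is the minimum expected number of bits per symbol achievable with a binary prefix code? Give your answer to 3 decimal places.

Probabilities are the counts divided by 190.
Repeatedly combine the two least-probable nodes; the expected code length is the sum of the merged weights.
merge 9/190 + 1/19 → 1/10
merge 1/10 + 5/38 → 22/95
merge 22/95 + 22/95 → 44/95
merge 47/190 + 11/38 → 51/95
merge 44/95 + 51/95 → 1
L = 1/10 + 22/95 + 44/95 + 51/95 + 1 = 443/190 ≈ 2.332 bits/symbol.

2.332 bits/symbol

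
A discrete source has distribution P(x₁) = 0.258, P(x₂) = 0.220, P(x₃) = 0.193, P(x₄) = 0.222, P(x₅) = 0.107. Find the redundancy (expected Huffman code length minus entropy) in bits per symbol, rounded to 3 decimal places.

Entropy H = −Σ p log₂ p ≈ 2.2699 bits.
Huffman merges: 107/1000+193/1000→3/10; 11/50+111/500→221/500; 129/500+3/10→279/500; 221/500+279/500→1. L = 23/10 ≈ 2.3000.
L − H = 2.3000 − 2.2699 = 0.030 bits.

0.030 bits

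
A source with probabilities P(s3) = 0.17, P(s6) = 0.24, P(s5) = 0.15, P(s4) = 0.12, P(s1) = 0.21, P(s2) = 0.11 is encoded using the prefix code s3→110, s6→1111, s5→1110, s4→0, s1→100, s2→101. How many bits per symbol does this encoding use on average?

3.15 bits/symbol

L̄ = Σ pᵢ·ℓᵢ = 0.17·3 + 0.24·4 + 0.15·4 + 0.12·1 + 0.21·3 + 0.11·3 = 3.15 bits/symbol.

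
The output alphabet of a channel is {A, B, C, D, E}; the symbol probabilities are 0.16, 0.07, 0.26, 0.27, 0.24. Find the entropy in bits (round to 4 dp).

2.2010 bits

H = −Σ pᵢ log₂ pᵢ.
−0.16·log₂(0.16) = 0.4230
−0.07·log₂(0.07) = 0.2686
−0.26·log₂(0.26) = 0.5053
−0.27·log₂(0.27) = 0.5100
−0.24·log₂(0.24) = 0.4941
Sum ≈ 2.2010 → 2.2010 bits.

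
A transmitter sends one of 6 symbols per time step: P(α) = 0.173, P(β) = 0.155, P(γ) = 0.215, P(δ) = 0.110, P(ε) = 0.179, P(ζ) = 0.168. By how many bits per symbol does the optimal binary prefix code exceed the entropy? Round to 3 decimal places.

Entropy H = −Σ p log₂ p ≈ 2.5585 bits.
Huffman merges: 11/100+31/200→53/200; 21/125+173/1000→341/1000; 179/1000+43/200→197/500; 53/200+341/1000→303/500; 197/500+303/500→1. L = 1303/500 ≈ 2.6060.
L − H = 2.6060 − 2.5585 = 0.048 bits.

0.048 bits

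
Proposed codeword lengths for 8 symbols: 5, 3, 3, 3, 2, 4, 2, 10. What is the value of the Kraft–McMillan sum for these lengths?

0.9697265625

With common denominator 2^10 = 1024: Σ 2^(−ℓᵢ) = 32/1024 + 128/1024 + 128/1024 + 128/1024 + 256/1024 + 64/1024 + 256/1024 + 1/1024 = 993/1024 = 0.9697265625.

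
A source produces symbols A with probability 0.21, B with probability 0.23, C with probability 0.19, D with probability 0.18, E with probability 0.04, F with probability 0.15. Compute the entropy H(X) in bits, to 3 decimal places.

2.457 bits

H = −Σ pᵢ log₂ pᵢ.
−0.21·log₂(0.21) = 0.4728
−0.23·log₂(0.23) = 0.4877
−0.19·log₂(0.19) = 0.4552
−0.18·log₂(0.18) = 0.4453
−0.04·log₂(0.04) = 0.1858
−0.15·log₂(0.15) = 0.4105
Sum ≈ 2.4573 → 2.457 bits.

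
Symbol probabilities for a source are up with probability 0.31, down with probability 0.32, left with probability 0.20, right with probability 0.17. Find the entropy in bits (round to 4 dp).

H = −Σ pᵢ log₂ pᵢ.
−0.31·log₂(0.31) = 0.5238
−0.32·log₂(0.32) = 0.5260
−0.20·log₂(0.20) = 0.4644
−0.17·log₂(0.17) = 0.4346
Sum ≈ 1.9488 → 1.9488 bits.

1.9488 bits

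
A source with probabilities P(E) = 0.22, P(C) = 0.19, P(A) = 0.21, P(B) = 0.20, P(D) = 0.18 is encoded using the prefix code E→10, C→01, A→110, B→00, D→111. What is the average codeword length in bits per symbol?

2.39 bits/symbol

L̄ = Σ pᵢ·ℓᵢ = 0.22·2 + 0.19·2 + 0.21·3 + 0.20·2 + 0.18·3 = 2.39 bits/symbol.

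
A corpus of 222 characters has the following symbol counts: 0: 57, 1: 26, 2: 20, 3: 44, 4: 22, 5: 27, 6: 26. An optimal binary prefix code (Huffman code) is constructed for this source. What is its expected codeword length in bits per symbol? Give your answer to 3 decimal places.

Probabilities are the counts divided by 222.
Repeatedly combine the two least-probable nodes; the expected code length is the sum of the merged weights.
merge 10/111 + 11/111 → 7/37
merge 13/111 + 13/111 → 26/111
merge 9/74 + 7/37 → 23/74
merge 22/111 + 26/111 → 16/37
merge 19/74 + 23/74 → 21/37
merge 16/37 + 21/37 → 1
L = 7/37 + 26/111 + 23/74 + 16/37 + 21/37 + 1 = 607/222 ≈ 2.734 bits/symbol.

2.734 bits/symbol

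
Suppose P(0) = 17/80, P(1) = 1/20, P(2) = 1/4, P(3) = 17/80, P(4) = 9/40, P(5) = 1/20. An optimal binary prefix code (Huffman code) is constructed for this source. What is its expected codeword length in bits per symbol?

Repeatedly combine the two least-probable nodes; the expected code length is the sum of the merged weights.
merge 1/20 + 1/20 → 1/10
merge 1/10 + 17/80 → 5/16
merge 17/80 + 9/40 → 7/16
merge 1/4 + 5/16 → 9/16
merge 7/16 + 9/16 → 1
L = 1/10 + 5/16 + 7/16 + 9/16 + 1 = 193/80 = 2.4125 bits/symbol.

2.4125 bits/symbol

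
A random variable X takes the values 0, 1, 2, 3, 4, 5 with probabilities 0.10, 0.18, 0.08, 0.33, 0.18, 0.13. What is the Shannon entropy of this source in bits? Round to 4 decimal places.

H = −Σ pᵢ log₂ pᵢ.
−0.10·log₂(0.10) = 0.3322
−0.18·log₂(0.18) = 0.4453
−0.08·log₂(0.08) = 0.2915
−0.33·log₂(0.33) = 0.5278
−0.18·log₂(0.18) = 0.4453
−0.13·log₂(0.13) = 0.3826
Sum ≈ 2.4248 → 2.4248 bits.

2.4248 bits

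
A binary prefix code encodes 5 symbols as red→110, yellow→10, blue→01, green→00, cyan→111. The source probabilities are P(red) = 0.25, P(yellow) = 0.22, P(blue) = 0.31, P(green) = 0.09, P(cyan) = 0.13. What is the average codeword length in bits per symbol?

2.38 bits/symbol

L̄ = Σ pᵢ·ℓᵢ = 0.25·3 + 0.22·2 + 0.31·2 + 0.09·2 + 0.13·3 = 2.38 bits/symbol.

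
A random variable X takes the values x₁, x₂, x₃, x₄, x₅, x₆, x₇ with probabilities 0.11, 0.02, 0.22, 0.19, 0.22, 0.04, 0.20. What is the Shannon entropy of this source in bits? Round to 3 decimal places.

2.530 bits

H = −Σ pᵢ log₂ pᵢ.
−0.11·log₂(0.11) = 0.3503
−0.02·log₂(0.02) = 0.1129
−0.22·log₂(0.22) = 0.4806
−0.19·log₂(0.19) = 0.4552
−0.22·log₂(0.22) = 0.4806
−0.04·log₂(0.04) = 0.1858
−0.20·log₂(0.20) = 0.4644
Sum ≈ 2.5297 → 2.530 bits.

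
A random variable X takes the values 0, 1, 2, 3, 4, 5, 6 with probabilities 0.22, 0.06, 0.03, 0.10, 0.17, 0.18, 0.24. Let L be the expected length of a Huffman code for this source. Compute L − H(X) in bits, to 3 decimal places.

0.048 bits

Entropy H = −Σ p log₂ p ≈ 2.5821 bits.
Huffman merges: 3/100+3/50→9/100; 9/100+1/10→19/100; 17/100+9/50→7/20; 19/100+11/50→41/100; 6/25+7/20→59/100; 41/100+59/100→1. L = 263/100 ≈ 2.6300.
L − H = 2.6300 − 2.5821 = 0.048 bits.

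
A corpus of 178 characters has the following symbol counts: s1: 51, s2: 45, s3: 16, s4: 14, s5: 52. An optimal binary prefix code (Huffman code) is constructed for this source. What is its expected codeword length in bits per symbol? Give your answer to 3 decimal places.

Probabilities are the counts divided by 178.
Repeatedly combine the two least-probable nodes; the expected code length is the sum of the merged weights.
merge 7/89 + 8/89 → 15/89
merge 15/89 + 45/178 → 75/178
merge 51/178 + 26/89 → 103/178
merge 75/178 + 103/178 → 1
L = 15/89 + 75/178 + 103/178 + 1 = 193/89 ≈ 2.169 bits/symbol.

2.169 bits/symbol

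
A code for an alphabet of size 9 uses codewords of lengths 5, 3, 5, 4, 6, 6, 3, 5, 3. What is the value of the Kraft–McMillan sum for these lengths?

With common denominator 2^6 = 64: Σ 2^(−ℓᵢ) = 2/64 + 8/64 + 2/64 + 4/64 + 1/64 + 1/64 + 8/64 + 2/64 + 8/64 = 36/64 = 0.5625.

0.5625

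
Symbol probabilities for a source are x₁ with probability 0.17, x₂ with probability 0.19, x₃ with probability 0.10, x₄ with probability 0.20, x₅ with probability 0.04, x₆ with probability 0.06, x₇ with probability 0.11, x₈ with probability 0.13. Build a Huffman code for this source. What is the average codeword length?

2.9 bits/symbol

Repeatedly combine the two least-probable nodes; the expected code length is the sum of the merged weights.
merge 1/25 + 3/50 → 1/10
merge 1/10 + 1/10 → 1/5
merge 11/100 + 13/100 → 6/25
merge 17/100 + 19/100 → 9/25
merge 1/5 + 1/5 → 2/5
merge 6/25 + 9/25 → 3/5
merge 2/5 + 3/5 → 1
L = 1/10 + 1/5 + 6/25 + 9/25 + 2/5 + 3/5 + 1 = 29/10 = 2.9 bits/symbol.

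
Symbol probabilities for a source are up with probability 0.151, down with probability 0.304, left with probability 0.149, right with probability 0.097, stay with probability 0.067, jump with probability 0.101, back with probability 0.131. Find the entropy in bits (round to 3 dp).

H = −Σ pᵢ log₂ pᵢ.
−0.151·log₂(0.151) = 0.4118
−0.304·log₂(0.304) = 0.5222
−0.149·log₂(0.149) = 0.4092
−0.097·log₂(0.097) = 0.3265
−0.067·log₂(0.067) = 0.2613
−0.101·log₂(0.101) = 0.3341
−0.131·log₂(0.131) = 0.3841
Sum ≈ 2.6493 → 2.649 bits.

2.649 bits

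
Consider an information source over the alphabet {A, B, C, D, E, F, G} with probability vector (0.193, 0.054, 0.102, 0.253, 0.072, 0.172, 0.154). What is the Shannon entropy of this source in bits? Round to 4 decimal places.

2.6488 bits

H = −Σ pᵢ log₂ pᵢ.
−0.193·log₂(0.193) = 0.4581
−0.054·log₂(0.054) = 0.2274
−0.102·log₂(0.102) = 0.3359
−0.253·log₂(0.253) = 0.5016
−0.072·log₂(0.072) = 0.2733
−0.172·log₂(0.172) = 0.4368
−0.154·log₂(0.154) = 0.4156
Sum ≈ 2.6488 → 2.6488 bits.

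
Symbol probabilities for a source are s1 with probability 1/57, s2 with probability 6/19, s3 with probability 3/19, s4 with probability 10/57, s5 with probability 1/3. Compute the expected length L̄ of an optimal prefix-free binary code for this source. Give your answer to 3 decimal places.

Repeatedly combine the two least-probable nodes; the expected code length is the sum of the merged weights.
merge 1/57 + 3/19 → 10/57
merge 10/57 + 10/57 → 20/57
merge 6/19 + 1/3 → 37/57
merge 20/57 + 37/57 → 1
L = 10/57 + 20/57 + 37/57 + 1 = 124/57 ≈ 2.175 bits/symbol.

2.175 bits/symbol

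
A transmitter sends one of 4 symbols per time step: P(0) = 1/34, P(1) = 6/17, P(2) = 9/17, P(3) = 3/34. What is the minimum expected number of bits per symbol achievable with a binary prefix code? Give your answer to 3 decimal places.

Repeatedly combine the two least-probable nodes; the expected code length is the sum of the merged weights.
merge 1/34 + 3/34 → 2/17
merge 2/17 + 6/17 → 8/17
merge 8/17 + 9/17 → 1
L = 2/17 + 8/17 + 1 = 27/17 ≈ 1.588 bits/symbol.

1.588 bits/symbol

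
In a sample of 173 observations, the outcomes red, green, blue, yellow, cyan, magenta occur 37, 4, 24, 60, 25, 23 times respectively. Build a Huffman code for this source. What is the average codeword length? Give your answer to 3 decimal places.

Probabilities are the counts divided by 173.
Repeatedly combine the two least-probable nodes; the expected code length is the sum of the merged weights.
merge 4/173 + 23/173 → 27/173
merge 24/173 + 25/173 → 49/173
merge 27/173 + 37/173 → 64/173
merge 49/173 + 60/173 → 109/173
merge 64/173 + 109/173 → 1
L = 27/173 + 49/173 + 64/173 + 109/173 + 1 = 422/173 ≈ 2.439 bits/symbol.

2.439 bits/symbol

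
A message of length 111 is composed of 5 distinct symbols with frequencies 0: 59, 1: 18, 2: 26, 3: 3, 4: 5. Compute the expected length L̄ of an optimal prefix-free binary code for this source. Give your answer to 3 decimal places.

1.775 bits/symbol

Probabilities are the counts divided by 111.
Repeatedly combine the two least-probable nodes; the expected code length is the sum of the merged weights.
merge 1/37 + 5/111 → 8/111
merge 8/111 + 6/37 → 26/111
merge 26/111 + 26/111 → 52/111
merge 52/111 + 59/111 → 1
L = 8/111 + 26/111 + 52/111 + 1 = 197/111 ≈ 1.775 bits/symbol.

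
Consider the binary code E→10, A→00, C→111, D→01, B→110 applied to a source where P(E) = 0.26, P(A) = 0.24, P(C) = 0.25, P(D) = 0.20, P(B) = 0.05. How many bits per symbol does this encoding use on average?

2.3 bits/symbol

L̄ = Σ pᵢ·ℓᵢ = 0.26·2 + 0.24·2 + 0.25·3 + 0.20·2 + 0.05·3 = 2.3 bits/symbol.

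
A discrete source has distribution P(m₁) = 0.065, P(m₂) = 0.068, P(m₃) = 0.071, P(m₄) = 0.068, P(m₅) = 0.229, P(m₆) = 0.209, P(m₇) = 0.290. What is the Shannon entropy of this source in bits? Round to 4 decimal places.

2.5316 bits

H = −Σ pᵢ log₂ pᵢ.
−0.065·log₂(0.065) = 0.2563
−0.068·log₂(0.068) = 0.2637
−0.071·log₂(0.071) = 0.2709
−0.068·log₂(0.068) = 0.2637
−0.229·log₂(0.229) = 0.4870
−0.209·log₂(0.209) = 0.4720
−0.290·log₂(0.290) = 0.5179
Sum ≈ 2.5316 → 2.5316 bits.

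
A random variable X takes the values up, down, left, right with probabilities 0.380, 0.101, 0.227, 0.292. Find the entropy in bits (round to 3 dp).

H = −Σ pᵢ log₂ pᵢ.
−0.380·log₂(0.380) = 0.5305
−0.101·log₂(0.101) = 0.3341
−0.227·log₂(0.227) = 0.4856
−0.292·log₂(0.292) = 0.5186
Sum ≈ 1.8687 → 1.869 bits.

1.869 bits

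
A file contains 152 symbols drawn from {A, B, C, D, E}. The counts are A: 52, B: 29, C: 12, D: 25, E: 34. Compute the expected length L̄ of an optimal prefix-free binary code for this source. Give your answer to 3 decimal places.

2.243 bits/symbol

Probabilities are the counts divided by 152.
Repeatedly combine the two least-probable nodes; the expected code length is the sum of the merged weights.
merge 3/38 + 25/152 → 37/152
merge 29/152 + 17/76 → 63/152
merge 37/152 + 13/38 → 89/152
merge 63/152 + 89/152 → 1
L = 37/152 + 63/152 + 89/152 + 1 = 341/152 ≈ 2.243 bits/symbol.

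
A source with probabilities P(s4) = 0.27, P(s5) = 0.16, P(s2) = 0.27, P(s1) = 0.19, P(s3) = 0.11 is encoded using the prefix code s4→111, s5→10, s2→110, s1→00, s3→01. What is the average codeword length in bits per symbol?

L̄ = Σ pᵢ·ℓᵢ = 0.27·3 + 0.16·2 + 0.27·3 + 0.19·2 + 0.11·2 = 2.54 bits/symbol.

2.54 bits/symbol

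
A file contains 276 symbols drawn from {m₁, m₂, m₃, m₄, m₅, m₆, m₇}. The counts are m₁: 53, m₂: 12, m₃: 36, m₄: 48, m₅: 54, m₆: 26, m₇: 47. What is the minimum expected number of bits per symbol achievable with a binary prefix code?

Probabilities are the counts divided by 276.
Repeatedly combine the two least-probable nodes; the expected code length is the sum of the merged weights.
merge 1/23 + 13/138 → 19/138
merge 3/23 + 19/138 → 37/138
merge 47/276 + 4/23 → 95/276
merge 53/276 + 9/46 → 107/276
merge 37/138 + 95/276 → 169/276
merge 107/276 + 169/276 → 1
L = 19/138 + 37/138 + 95/276 + 107/276 + 169/276 + 1 = 11/4 = 2.75 bits/symbol.

2.75 bits/symbol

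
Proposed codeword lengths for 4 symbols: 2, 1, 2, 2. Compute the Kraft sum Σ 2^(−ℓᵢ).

With common denominator 2^2 = 4: Σ 2^(−ℓᵢ) = 1/4 + 2/4 + 1/4 + 1/4 = 5/4 = 1.25.

1.25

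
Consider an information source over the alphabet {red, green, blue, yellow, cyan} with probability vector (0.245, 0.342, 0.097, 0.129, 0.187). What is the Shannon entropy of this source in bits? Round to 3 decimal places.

H = −Σ pᵢ log₂ pᵢ.
−0.245·log₂(0.245) = 0.4971
−0.342·log₂(0.342) = 0.5294
−0.097·log₂(0.097) = 0.3265
−0.129·log₂(0.129) = 0.3811
−0.187·log₂(0.187) = 0.4523
Sum ≈ 2.1865 → 2.186 bits.

2.186 bits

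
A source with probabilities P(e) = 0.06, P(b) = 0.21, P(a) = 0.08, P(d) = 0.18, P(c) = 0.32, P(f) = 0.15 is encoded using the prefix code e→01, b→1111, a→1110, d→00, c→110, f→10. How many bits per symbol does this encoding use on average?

L̄ = Σ pᵢ·ℓᵢ = 0.06·2 + 0.21·4 + 0.08·4 + 0.18·2 + 0.32·3 + 0.15·2 = 2.9 bits/symbol.

2.9 bits/symbol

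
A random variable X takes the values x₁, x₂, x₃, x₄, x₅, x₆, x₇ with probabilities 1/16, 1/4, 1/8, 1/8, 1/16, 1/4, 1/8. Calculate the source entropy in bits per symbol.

2.625 bits

Each probability is a power of 1/2, so log₂(1/p) is an integer.
H = Σ p·log₂(1/p) = 1/16·4 + 1/4·2 + 1/8·3 + 1/8·3 + 1/16·4 + 1/4·2 + 1/8·3 = 2.625 bits.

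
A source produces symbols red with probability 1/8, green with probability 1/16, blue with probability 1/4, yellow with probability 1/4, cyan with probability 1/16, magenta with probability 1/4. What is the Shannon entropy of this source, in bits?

2.375 bits

Each probability is a power of 1/2, so log₂(1/p) is an integer.
H = Σ p·log₂(1/p) = 1/8·3 + 1/16·4 + 1/4·2 + 1/4·2 + 1/16·4 + 1/4·2 = 2.375 bits.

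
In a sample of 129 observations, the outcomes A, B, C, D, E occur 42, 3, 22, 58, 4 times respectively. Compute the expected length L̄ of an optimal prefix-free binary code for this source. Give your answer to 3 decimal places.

Probabilities are the counts divided by 129.
Repeatedly combine the two least-probable nodes; the expected code length is the sum of the merged weights.
merge 1/43 + 4/129 → 7/129
merge 7/129 + 22/129 → 29/129
merge 29/129 + 14/43 → 71/129
merge 58/129 + 71/129 → 1
L = 7/129 + 29/129 + 71/129 + 1 = 236/129 ≈ 1.829 bits/symbol.

1.829 bits/symbol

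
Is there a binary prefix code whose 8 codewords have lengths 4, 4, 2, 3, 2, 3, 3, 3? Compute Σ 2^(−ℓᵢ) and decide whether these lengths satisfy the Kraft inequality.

With common denominator 2^4 = 16: Σ 2^(−ℓᵢ) = 1/16 + 1/16 + 4/16 + 2/16 + 4/16 + 2/16 + 2/16 + 2/16 = 18/16 = 1.125.
Kraft's inequality requires Σ ≤ 1; here Σ = 1.125 > 1, so no such prefix code exists.

1.125; no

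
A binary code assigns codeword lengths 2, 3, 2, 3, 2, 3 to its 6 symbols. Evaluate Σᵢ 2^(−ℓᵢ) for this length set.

1.125

With common denominator 2^3 = 8: Σ 2^(−ℓᵢ) = 2/8 + 1/8 + 2/8 + 1/8 + 2/8 + 1/8 = 9/8 = 1.125.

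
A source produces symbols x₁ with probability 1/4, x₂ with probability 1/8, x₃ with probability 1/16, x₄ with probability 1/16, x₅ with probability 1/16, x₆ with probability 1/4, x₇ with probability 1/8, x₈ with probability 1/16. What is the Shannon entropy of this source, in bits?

Each probability is a power of 1/2, so log₂(1/p) is an integer.
H = Σ p·log₂(1/p) = 1/4·2 + 1/8·3 + 1/16·4 + 1/16·4 + 1/16·4 + 1/4·2 + 1/8·3 + 1/16·4 = 2.75 bits.

2.75 bits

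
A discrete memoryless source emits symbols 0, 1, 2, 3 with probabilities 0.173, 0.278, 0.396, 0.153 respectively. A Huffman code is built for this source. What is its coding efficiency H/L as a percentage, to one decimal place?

Entropy H = −Σ p log₂ p ≈ 1.8949 bits.
Huffman merges: 153/1000+173/1000→163/500; 139/500+163/500→151/250; 99/250+151/250→1. L = 193/100 ≈ 1.9300.
Efficiency = H/L = 1.8949/1.9300 = 98.2%.

98.2%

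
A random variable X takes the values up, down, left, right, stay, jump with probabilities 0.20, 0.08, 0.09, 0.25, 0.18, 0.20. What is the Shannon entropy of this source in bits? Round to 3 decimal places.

2.478 bits

H = −Σ pᵢ log₂ pᵢ.
−0.20·log₂(0.20) = 0.4644
−0.08·log₂(0.08) = 0.2915
−0.09·log₂(0.09) = 0.3127
−0.25·log₂(0.25) = 0.5000
−0.18·log₂(0.18) = 0.4453
−0.20·log₂(0.20) = 0.4644
Sum ≈ 2.4782 → 2.478 bits.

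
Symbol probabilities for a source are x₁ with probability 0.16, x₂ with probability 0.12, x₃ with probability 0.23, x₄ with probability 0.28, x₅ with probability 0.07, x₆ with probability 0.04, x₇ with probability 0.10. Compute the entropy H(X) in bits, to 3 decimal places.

H = −Σ pᵢ log₂ pᵢ.
−0.16·log₂(0.16) = 0.4230
−0.12·log₂(0.12) = 0.3671
−0.23·log₂(0.23) = 0.4877
−0.28·log₂(0.28) = 0.5142
−0.07·log₂(0.07) = 0.2686
−0.04·log₂(0.04) = 0.1858
−0.10·log₂(0.10) = 0.3322
Sum ≈ 2.5785 → 2.578 bits.

2.578 bits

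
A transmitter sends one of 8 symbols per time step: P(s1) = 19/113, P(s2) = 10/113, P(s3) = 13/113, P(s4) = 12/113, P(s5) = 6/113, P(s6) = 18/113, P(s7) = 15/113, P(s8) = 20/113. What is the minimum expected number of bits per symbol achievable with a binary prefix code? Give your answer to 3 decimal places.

Repeatedly combine the two least-probable nodes; the expected code length is the sum of the merged weights.
merge 6/113 + 10/113 → 16/113
merge 12/113 + 13/113 → 25/113
merge 15/113 + 16/113 → 31/113
merge 18/113 + 19/113 → 37/113
merge 20/113 + 25/113 → 45/113
merge 31/113 + 37/113 → 68/113
merge 45/113 + 68/113 → 1
L = 16/113 + 25/113 + 31/113 + 37/113 + 45/113 + 68/113 + 1 = 335/113 ≈ 2.965 bits/symbol.

2.965 bits/symbol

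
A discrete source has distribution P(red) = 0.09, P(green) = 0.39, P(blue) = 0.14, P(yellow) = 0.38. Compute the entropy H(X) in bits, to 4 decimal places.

1.7700 bits

H = −Σ pᵢ log₂ pᵢ.
−0.09·log₂(0.09) = 0.3127
−0.39·log₂(0.39) = 0.5298
−0.14·log₂(0.14) = 0.3971
−0.38·log₂(0.38) = 0.5305
Sum ≈ 1.7700 → 1.7700 bits.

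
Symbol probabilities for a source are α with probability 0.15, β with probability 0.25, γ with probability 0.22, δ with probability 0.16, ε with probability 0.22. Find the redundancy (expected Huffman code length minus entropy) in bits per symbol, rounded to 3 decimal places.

Entropy H = −Σ p log₂ p ≈ 2.2947 bits.
Huffman merges: 3/20+4/25→31/100; 11/50+11/50→11/25; 1/4+31/100→14/25; 11/25+14/25→1. L = 231/100 ≈ 2.3100.
L − H = 2.3100 − 2.2947 = 0.015 bits.

0.015 bits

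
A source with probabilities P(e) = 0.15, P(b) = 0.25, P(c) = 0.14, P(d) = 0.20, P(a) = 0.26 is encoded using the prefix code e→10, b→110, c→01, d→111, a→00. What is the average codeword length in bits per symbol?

L̄ = Σ pᵢ·ℓᵢ = 0.15·2 + 0.25·3 + 0.14·2 + 0.20·3 + 0.26·2 = 2.45 bits/symbol.

2.45 bits/symbol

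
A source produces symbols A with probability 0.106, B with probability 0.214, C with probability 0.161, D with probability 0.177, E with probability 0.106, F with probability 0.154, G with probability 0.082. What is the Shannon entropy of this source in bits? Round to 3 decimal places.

2.740 bits

H = −Σ pᵢ log₂ pᵢ.
−0.106·log₂(0.106) = 0.3432
−0.214·log₂(0.214) = 0.4760
−0.161·log₂(0.161) = 0.4242
−0.177·log₂(0.177) = 0.4422
−0.106·log₂(0.106) = 0.3432
−0.154·log₂(0.154) = 0.4156
−0.082·log₂(0.082) = 0.2959
Sum ≈ 2.7403 → 2.740 bits.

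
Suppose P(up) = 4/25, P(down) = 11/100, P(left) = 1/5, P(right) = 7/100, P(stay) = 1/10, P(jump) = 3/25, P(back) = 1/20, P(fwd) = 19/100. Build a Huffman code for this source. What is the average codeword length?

Repeatedly combine the two least-probable nodes; the expected code length is the sum of the merged weights.
merge 1/20 + 7/100 → 3/25
merge 1/10 + 11/100 → 21/100
merge 3/25 + 3/25 → 6/25
merge 4/25 + 19/100 → 7/20
merge 1/5 + 21/100 → 41/100
merge 6/25 + 7/20 → 59/100
merge 41/100 + 59/100 → 1
L = 3/25 + 21/100 + 6/25 + 7/20 + 41/100 + 59/100 + 1 = 73/25 = 2.92 bits/symbol.

2.92 bits/symbol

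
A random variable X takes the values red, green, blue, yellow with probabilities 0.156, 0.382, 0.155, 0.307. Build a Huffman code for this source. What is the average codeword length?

1.929 bits/symbol

Repeatedly combine the two least-probable nodes; the expected code length is the sum of the merged weights.
merge 31/200 + 39/250 → 311/1000
merge 307/1000 + 311/1000 → 309/500
merge 191/500 + 309/500 → 1
L = 311/1000 + 309/500 + 1 = 1929/1000 = 1.929 bits/symbol.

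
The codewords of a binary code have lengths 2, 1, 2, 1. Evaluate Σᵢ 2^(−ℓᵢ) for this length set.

With common denominator 2^2 = 4: Σ 2^(−ℓᵢ) = 1/4 + 2/4 + 1/4 + 2/4 = 6/4 = 1.5.

1.5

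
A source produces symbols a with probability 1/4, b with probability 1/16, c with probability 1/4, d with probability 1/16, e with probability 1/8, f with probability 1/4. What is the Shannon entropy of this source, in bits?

2.375 bits

Each probability is a power of 1/2, so log₂(1/p) is an integer.
H = Σ p·log₂(1/p) = 1/4·2 + 1/16·4 + 1/4·2 + 1/16·4 + 1/8·3 + 1/4·2 = 2.375 bits.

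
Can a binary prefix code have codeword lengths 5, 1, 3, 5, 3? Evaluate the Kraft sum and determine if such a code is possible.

0.8125; yes

With common denominator 2^5 = 32: Σ 2^(−ℓᵢ) = 1/32 + 16/32 + 4/32 + 1/32 + 4/32 = 26/32 = 0.8125.
Kraft's inequality requires Σ ≤ 1; here Σ = 0.8125 ≤ 1, so such a prefix code exists.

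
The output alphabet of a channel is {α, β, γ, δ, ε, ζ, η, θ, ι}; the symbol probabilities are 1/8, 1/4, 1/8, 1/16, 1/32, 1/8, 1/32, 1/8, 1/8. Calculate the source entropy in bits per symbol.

2.9375 bits

Each probability is a power of 1/2, so log₂(1/p) is an integer.
H = Σ p·log₂(1/p) = 1/8·3 + 1/4·2 + 1/8·3 + 1/16·4 + 1/32·5 + 1/8·3 + 1/32·5 + 1/8·3 + 1/8·3 = 2.9375 bits.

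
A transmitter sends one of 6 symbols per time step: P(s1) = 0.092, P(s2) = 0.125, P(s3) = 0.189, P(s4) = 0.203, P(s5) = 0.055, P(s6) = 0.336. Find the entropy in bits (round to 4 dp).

H = −Σ pᵢ log₂ pᵢ.
−0.092·log₂(0.092) = 0.3167
−0.125·log₂(0.125) = 0.3750
−0.189·log₂(0.189) = 0.4543
−0.203·log₂(0.203) = 0.4670
−0.055·log₂(0.055) = 0.2301
−0.336·log₂(0.336) = 0.5287
Sum ≈ 2.3718 → 2.3718 bits.

2.3718 bits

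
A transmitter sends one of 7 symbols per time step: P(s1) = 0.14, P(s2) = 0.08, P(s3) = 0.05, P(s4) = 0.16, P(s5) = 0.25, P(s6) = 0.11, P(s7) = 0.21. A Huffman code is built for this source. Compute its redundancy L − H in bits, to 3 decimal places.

0.019 bits

Entropy H = −Σ p log₂ p ≈ 2.6508 bits.
Huffman merges: 1/20+2/25→13/100; 11/100+13/100→6/25; 7/50+4/25→3/10; 21/100+6/25→9/20; 1/4+3/10→11/20; 9/20+11/20→1. L = 267/100 ≈ 2.6700.
L − H = 2.6700 − 2.6508 = 0.019 bits.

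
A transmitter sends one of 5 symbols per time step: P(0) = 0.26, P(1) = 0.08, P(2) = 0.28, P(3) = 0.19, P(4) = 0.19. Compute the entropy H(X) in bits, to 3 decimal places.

2.221 bits

H = −Σ pᵢ log₂ pᵢ.
−0.26·log₂(0.26) = 0.5053
−0.08·log₂(0.08) = 0.2915
−0.28·log₂(0.28) = 0.5142
−0.19·log₂(0.19) = 0.4552
−0.19·log₂(0.19) = 0.4552
Sum ≈ 2.2215 → 2.221 bits.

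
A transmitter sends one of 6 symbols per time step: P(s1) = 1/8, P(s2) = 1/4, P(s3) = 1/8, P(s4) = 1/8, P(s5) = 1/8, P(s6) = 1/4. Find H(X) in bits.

Each probability is a power of 1/2, so log₂(1/p) is an integer.
H = Σ p·log₂(1/p) = 1/8·3 + 1/4·2 + 1/8·3 + 1/8·3 + 1/8·3 + 1/4·2 = 2.5 bits.

2.5 bits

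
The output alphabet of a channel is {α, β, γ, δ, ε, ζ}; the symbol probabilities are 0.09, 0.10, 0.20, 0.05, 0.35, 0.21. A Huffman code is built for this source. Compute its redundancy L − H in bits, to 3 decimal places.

Entropy H = −Σ p log₂ p ≈ 2.3283 bits.
Huffman merges: 1/20+9/100→7/50; 1/10+7/50→6/25; 1/5+21/100→41/100; 6/25+7/20→59/100; 41/100+59/100→1. L = 119/50 ≈ 2.3800.
L − H = 2.3800 − 2.3283 = 0.052 bits.

0.052 bits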